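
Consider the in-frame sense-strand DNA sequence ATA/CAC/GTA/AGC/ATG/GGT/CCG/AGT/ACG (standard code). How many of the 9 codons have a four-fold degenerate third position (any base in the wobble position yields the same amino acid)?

4

Codon 1 ATA (Ile): third position 3-fold.
Codon 2 CAC (His): third position 2-fold.
Codon 3 GTA (Val): third position 4-fold.
Codon 4 AGC (Ser): third position 2-fold.
Codon 5 ATG (Met): third position 1-fold.
Codon 6 GGT (Gly): third position 4-fold.
Codon 7 CCG (Pro): third position 4-fold.
Codon 8 AGT (Ser): third position 2-fold.
Codon 9 ACG (Thr): third position 4-fold.
Four-fold degenerate third positions: 4.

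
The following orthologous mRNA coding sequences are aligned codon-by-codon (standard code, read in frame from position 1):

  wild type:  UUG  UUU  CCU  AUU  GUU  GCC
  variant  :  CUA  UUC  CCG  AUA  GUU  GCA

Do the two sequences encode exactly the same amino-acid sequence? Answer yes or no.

yes

Codon 1: UUG Leu / CUA Leu — synonymous.
Codon 2: UUU Phe / UUC Phe — synonymous.
Codon 3: CCU Pro / CCG Pro — synonymous.
Codon 4: AUU Ile / AUA Ile — synonymous.
Codon 5: GUU Val / GUU Val — identical.
Codon 6: GCC Ala / GCA Ala — synonymous.
Nonsynonymous differences: 0 → same protein.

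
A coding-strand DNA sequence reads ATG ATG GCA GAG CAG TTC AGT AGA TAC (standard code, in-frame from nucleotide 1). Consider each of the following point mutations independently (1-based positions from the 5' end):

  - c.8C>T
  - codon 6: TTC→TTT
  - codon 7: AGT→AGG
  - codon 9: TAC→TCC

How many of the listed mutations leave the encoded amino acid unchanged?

Codon 3: GCA (Ala) → GTA (Val) — missense.
Codon 6: TTC (Phe) → TTT (Phe) — synonymous.
Codon 7: AGT (Ser) → AGG (Arg) — missense.
Codon 9: TAC (Tyr) → TCC (Ser) — missense.
Synonymous: 1 of 4.

1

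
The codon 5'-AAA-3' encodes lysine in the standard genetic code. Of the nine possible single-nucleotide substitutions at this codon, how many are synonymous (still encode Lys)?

1

Position 1: none → 0 synonymous.
Position 2: none → 0 synonymous.
Position 3: AAG → 1 synonymous.
Total: 0 + 0 + 1 = 1.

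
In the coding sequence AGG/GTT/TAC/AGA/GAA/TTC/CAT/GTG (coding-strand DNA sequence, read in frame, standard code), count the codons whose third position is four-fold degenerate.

Codon 1 AGG (Arg): third position 2-fold.
Codon 2 GTT (Val): third position 4-fold.
Codon 3 TAC (Tyr): third position 2-fold.
Codon 4 AGA (Arg): third position 2-fold.
Codon 5 GAA (Glu): third position 2-fold.
Codon 6 TTC (Phe): third position 2-fold.
Codon 7 CAT (His): third position 2-fold.
Codon 8 GTG (Val): third position 4-fold.
Four-fold degenerate third positions: 2.

2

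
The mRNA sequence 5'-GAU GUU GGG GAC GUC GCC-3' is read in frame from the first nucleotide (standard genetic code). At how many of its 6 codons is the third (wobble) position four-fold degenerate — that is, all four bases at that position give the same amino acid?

Codon 1 GAU (Asp): third position 2-fold.
Codon 2 GUU (Val): third position 4-fold.
Codon 3 GGG (Gly): third position 4-fold.
Codon 4 GAC (Asp): third position 2-fold.
Codon 5 GUC (Val): third position 4-fold.
Codon 6 GCC (Ala): third position 4-fold.
Four-fold degenerate third positions: 4.

4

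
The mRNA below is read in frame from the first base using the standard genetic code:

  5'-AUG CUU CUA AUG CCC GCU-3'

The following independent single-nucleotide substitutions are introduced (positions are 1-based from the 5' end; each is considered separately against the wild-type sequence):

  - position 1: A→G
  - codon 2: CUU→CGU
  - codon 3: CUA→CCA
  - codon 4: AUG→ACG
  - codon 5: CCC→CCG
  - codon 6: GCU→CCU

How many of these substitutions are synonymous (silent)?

1

Codon 1: AUG (Met) → GUG (Val) — missense.
Codon 2: CUU (Leu) → CGU (Arg) — missense.
Codon 3: CUA (Leu) → CCA (Pro) — missense.
Codon 4: AUG (Met) → ACG (Thr) — missense.
Codon 5: CCC (Pro) → CCG (Pro) — synonymous.
Codon 6: GCU (Ala) → CCU (Pro) — missense.
Synonymous: 1 of 6.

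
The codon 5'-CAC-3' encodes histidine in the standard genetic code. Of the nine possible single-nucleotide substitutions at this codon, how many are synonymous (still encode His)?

1

Position 1: none → 0 synonymous.
Position 2: none → 0 synonymous.
Position 3: CAU → 1 synonymous.
Total: 0 + 0 + 1 = 1.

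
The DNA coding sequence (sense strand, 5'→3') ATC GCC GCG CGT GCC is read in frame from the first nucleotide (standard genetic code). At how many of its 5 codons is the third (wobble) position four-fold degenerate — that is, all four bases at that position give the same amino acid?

Codon 1 ATC (Ile): third position 3-fold.
Codon 2 GCC (Ala): third position 4-fold.
Codon 3 GCG (Ala): third position 4-fold.
Codon 4 CGT (Arg): third position 4-fold.
Codon 5 GCC (Ala): third position 4-fold.
Four-fold degenerate third positions: 4.

4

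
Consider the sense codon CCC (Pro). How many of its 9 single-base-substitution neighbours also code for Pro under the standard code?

Position 1: none → 0 synonymous.
Position 2: none → 0 synonymous.
Position 3: CCU, CCA, CCG → 3 synonymous.
Total: 0 + 0 + 3 = 3.

3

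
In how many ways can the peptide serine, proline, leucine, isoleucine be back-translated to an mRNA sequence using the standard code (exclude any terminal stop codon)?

Ser: 6 codons.
Pro: 4 codons.
Leu: 6 codons.
Ile: 3 codons.
6 × 4 × 6 × 3 = 432.

432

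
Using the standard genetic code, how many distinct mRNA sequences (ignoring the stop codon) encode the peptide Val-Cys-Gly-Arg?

192

Val: 4 codons.
Cys: 2 codons.
Gly: 4 codons.
Arg: 6 codons.
4 × 2 × 4 × 6 = 192.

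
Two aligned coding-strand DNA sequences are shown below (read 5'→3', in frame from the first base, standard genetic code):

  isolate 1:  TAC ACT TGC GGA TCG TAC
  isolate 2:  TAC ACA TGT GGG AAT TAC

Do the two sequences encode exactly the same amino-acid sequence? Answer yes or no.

no

Codon 1: TAC Tyr / TAC Tyr — identical.
Codon 2: ACT Thr / ACA Thr — synonymous.
Codon 3: TGC Cys / TGT Cys — synonymous.
Codon 4: GGA Gly / GGG Gly — synonymous.
Codon 5: TCG Ser / AAT Asn — nonsynonymous.
Codon 6: TAC Tyr / TAC Tyr — identical.
Nonsynonymous differences: 1 → different protein.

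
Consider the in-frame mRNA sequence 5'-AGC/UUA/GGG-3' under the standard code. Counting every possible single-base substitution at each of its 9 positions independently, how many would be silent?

Codon 1 (AGC, Ser): 1 synonymous substitution.
Codon 2 (UUA, Leu): 2 synonymous substitutions.
Codon 3 (GGG, Gly): 3 synonymous substitutions.
Total: 1 + 2 + 3 = 6.

6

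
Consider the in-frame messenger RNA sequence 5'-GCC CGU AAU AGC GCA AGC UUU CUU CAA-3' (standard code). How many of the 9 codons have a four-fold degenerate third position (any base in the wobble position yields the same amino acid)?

Codon 1 GCC (Ala): third position 4-fold.
Codon 2 CGU (Arg): third position 4-fold.
Codon 3 AAU (Asn): third position 2-fold.
Codon 4 AGC (Ser): third position 2-fold.
Codon 5 GCA (Ala): third position 4-fold.
Codon 6 AGC (Ser): third position 2-fold.
Codon 7 UUU (Phe): third position 2-fold.
Codon 8 CUU (Leu): third position 4-fold.
Codon 9 CAA (Gln): third position 2-fold.
Four-fold degenerate third positions: 4.

4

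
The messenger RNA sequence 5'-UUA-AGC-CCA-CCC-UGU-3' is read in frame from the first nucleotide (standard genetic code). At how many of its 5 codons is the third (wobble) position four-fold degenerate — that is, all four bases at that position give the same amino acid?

Codon 1 UUA (Leu): third position 2-fold.
Codon 2 AGC (Ser): third position 2-fold.
Codon 3 CCA (Pro): third position 4-fold.
Codon 4 CCC (Pro): third position 4-fold.
Codon 5 UGU (Cys): third position 2-fold.
Four-fold degenerate third positions: 2.

2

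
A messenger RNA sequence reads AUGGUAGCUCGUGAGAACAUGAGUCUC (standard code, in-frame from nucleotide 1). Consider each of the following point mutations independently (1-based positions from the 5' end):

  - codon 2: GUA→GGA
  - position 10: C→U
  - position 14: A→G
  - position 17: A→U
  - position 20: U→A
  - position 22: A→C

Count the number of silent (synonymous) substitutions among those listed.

0

Codon 2: GUA (Val) → GGA (Gly) — missense.
Codon 4: CGU (Arg) → UGU (Cys) — missense.
Codon 5: GAG (Glu) → GGG (Gly) — missense.
Codon 6: AAC (Asn) → AUC (Ile) — missense.
Codon 7: AUG (Met) → AAG (Lys) — missense.
Codon 8: AGU (Ser) → CGU (Arg) — missense.
Synonymous: 0 of 6.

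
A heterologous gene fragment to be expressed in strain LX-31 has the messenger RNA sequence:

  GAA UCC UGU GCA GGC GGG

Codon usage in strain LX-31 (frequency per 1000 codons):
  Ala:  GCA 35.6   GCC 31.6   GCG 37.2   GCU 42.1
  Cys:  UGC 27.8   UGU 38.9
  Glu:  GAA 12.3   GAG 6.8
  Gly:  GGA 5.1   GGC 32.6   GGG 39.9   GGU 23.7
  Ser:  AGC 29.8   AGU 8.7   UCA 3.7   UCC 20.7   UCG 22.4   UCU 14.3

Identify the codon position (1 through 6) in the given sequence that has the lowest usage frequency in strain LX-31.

1

Codon 1 GAA (Glu): 12.3 per 1000.
Codon 2 UCC (Ser): 20.7 per 1000.
Codon 3 UGU (Cys): 38.9 per 1000.
Codon 4 GCA (Ala): 35.6 per 1000.
Codon 5 GGC (Gly): 32.6 per 1000.
Codon 6 GGG (Gly): 39.9 per 1000.
Lowest frequency is 12.3 at codon 1.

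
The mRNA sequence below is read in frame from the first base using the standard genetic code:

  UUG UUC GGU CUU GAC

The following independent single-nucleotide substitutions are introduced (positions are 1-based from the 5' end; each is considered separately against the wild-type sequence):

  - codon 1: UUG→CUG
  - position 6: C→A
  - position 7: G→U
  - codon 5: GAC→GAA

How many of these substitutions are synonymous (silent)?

1

Codon 1: UUG (Leu) → CUG (Leu) — synonymous.
Codon 2: UUC (Phe) → UUA (Leu) — missense.
Codon 3: GGU (Gly) → UGU (Cys) — missense.
Codon 5: GAC (Asp) → GAA (Glu) — missense.
Synonymous: 1 of 4.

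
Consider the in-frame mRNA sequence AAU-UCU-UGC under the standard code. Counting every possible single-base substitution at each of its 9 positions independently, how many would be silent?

Codon 1 (AAU, Asn): 1 synonymous substitution.
Codon 2 (UCU, Ser): 3 synonymous substitutions.
Codon 3 (UGC, Cys): 1 synonymous substitution.
Total: 1 + 3 + 1 = 5.

5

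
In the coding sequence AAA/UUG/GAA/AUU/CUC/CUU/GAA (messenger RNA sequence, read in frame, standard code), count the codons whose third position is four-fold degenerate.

2

Codon 1 AAA (Lys): third position 2-fold.
Codon 2 UUG (Leu): third position 2-fold.
Codon 3 GAA (Glu): third position 2-fold.
Codon 4 AUU (Ile): third position 3-fold.
Codon 5 CUC (Leu): third position 4-fold.
Codon 6 CUU (Leu): third position 4-fold.
Codon 7 GAA (Glu): third position 2-fold.
Four-fold degenerate third positions: 2.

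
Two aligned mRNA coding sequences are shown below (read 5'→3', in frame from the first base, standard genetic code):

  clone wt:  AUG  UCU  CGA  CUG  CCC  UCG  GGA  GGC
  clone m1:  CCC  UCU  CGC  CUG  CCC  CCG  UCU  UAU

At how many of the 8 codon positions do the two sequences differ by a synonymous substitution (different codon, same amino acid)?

1

Codon 1: AUG Met / CCC Pro — nonsynonymous.
Codon 2: UCU Ser / UCU Ser — identical.
Codon 3: CGA Arg / CGC Arg — synonymous.
Codon 4: CUG Leu / CUG Leu — identical.
Codon 5: CCC Pro / CCC Pro — identical.
Codon 6: UCG Ser / CCG Pro — nonsynonymous.
Codon 7: GGA Gly / UCU Ser — nonsynonymous.
Codon 8: GGC Gly / UAU Tyr — nonsynonymous.
Synonymous differences: 1.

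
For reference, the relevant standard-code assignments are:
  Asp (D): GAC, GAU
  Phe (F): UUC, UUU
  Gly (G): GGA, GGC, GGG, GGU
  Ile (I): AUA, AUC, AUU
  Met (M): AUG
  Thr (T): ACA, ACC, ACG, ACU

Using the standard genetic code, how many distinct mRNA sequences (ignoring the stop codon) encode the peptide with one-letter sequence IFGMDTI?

576

Ile: 3 codons.
Phe: 2 codons.
Gly: 4 codons.
Met: 1 codon.
Asp: 2 codons.
Thr: 4 codons.
Ile: 3 codons.
3 × 2 × 4 × 1 × 2 × 4 × 3 = 576.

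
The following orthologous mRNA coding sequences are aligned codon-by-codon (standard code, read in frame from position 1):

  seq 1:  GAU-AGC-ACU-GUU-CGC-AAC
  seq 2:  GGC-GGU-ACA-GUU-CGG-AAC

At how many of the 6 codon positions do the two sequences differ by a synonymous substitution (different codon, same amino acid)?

Codon 1: GAU Asp / GGC Gly — nonsynonymous.
Codon 2: AGC Ser / GGU Gly — nonsynonymous.
Codon 3: ACU Thr / ACA Thr — synonymous.
Codon 4: GUU Val / GUU Val — identical.
Codon 5: CGC Arg / CGG Arg — synonymous.
Codon 6: AAC Asn / AAC Asn — identical.
Synonymous differences: 2.

2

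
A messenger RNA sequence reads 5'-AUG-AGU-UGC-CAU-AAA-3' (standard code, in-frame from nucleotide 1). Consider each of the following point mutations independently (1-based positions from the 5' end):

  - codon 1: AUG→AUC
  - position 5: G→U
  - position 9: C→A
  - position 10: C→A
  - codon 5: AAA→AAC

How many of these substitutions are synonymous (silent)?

Codon 1: AUG (Met) → AUC (Ile) — missense.
Codon 2: AGU (Ser) → AUU (Ile) — missense.
Codon 3: UGC (Cys) → UGA (Stop) — nonsense.
Codon 4: CAU (His) → AAU (Asn) — missense.
Codon 5: AAA (Lys) → AAC (Asn) — missense.
Synonymous: 0 of 5.

0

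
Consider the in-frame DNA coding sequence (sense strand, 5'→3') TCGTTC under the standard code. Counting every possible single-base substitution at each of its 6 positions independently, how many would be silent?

4

Codon 1 (TCG, Ser): 3 synonymous substitutions.
Codon 2 (TTC, Phe): 1 synonymous substitution.
Total: 3 + 1 = 4.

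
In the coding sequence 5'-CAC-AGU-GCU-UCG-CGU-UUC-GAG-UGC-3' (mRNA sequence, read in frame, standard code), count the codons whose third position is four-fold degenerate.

3

Codon 1 CAC (His): third position 2-fold.
Codon 2 AGU (Ser): third position 2-fold.
Codon 3 GCU (Ala): third position 4-fold.
Codon 4 UCG (Ser): third position 4-fold.
Codon 5 CGU (Arg): third position 4-fold.
Codon 6 UUC (Phe): third position 2-fold.
Codon 7 GAG (Glu): third position 2-fold.
Codon 8 UGC (Cys): third position 2-fold.
Four-fold degenerate third positions: 3.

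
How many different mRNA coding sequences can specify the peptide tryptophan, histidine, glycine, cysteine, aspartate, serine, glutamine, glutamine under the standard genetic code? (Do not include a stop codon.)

Trp: 1 codon.
His: 2 codons.
Gly: 4 codons.
Cys: 2 codons.
Asp: 2 codons.
Ser: 6 codons.
Gln: 2 codons.
Gln: 2 codons.
1 × 2 × 4 × 2 × 2 × 6 × 2 × 2 = 768.

768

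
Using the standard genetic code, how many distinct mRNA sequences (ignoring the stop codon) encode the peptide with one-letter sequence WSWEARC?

576

Trp: 1 codon.
Ser: 6 codons.
Trp: 1 codon.
Glu: 2 codons.
Ala: 4 codons.
Arg: 6 codons.
Cys: 2 codons.
1 × 6 × 1 × 2 × 4 × 6 × 2 = 576.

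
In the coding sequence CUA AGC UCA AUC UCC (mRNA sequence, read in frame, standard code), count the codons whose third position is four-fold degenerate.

3

Codon 1 CUA (Leu): third position 4-fold.
Codon 2 AGC (Ser): third position 2-fold.
Codon 3 UCA (Ser): third position 4-fold.
Codon 4 AUC (Ile): third position 3-fold.
Codon 5 UCC (Ser): third position 4-fold.
Four-fold degenerate third positions: 3.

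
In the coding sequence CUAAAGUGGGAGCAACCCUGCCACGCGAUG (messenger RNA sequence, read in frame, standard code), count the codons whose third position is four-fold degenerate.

3

Codon 1 CUA (Leu): third position 4-fold.
Codon 2 AAG (Lys): third position 2-fold.
Codon 3 UGG (Trp): third position 1-fold.
Codon 4 GAG (Glu): third position 2-fold.
Codon 5 CAA (Gln): third position 2-fold.
Codon 6 CCC (Pro): third position 4-fold.
Codon 7 UGC (Cys): third position 2-fold.
Codon 8 CAC (His): third position 2-fold.
Codon 9 GCG (Ala): third position 4-fold.
Codon 10 AUG (Met): third position 1-fold.
Four-fold degenerate third positions: 3.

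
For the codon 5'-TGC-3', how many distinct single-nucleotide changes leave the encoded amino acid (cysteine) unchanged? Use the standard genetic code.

1

Position 1: none → 0 synonymous.
Position 2: none → 0 synonymous.
Position 3: TGT → 1 synonymous.
Total: 0 + 0 + 1 = 1.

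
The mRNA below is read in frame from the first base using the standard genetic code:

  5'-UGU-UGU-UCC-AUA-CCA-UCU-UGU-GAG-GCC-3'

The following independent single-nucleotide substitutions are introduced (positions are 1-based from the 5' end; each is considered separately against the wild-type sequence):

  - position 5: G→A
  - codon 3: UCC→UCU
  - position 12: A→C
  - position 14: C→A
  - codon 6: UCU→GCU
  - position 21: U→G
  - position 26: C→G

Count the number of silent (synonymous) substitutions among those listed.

Codon 2: UGU (Cys) → UAU (Tyr) — missense.
Codon 3: UCC (Ser) → UCU (Ser) — synonymous.
Codon 4: AUA (Ile) → AUC (Ile) — synonymous.
Codon 5: CCA (Pro) → CAA (Gln) — missense.
Codon 6: UCU (Ser) → GCU (Ala) — missense.
Codon 7: UGU (Cys) → UGG (Trp) — missense.
Codon 9: GCC (Ala) → GGC (Gly) — missense.
Synonymous: 2 of 7.

2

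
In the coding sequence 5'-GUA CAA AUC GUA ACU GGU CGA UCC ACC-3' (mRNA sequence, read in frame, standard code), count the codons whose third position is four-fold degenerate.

7

Codon 1 GUA (Val): third position 4-fold.
Codon 2 CAA (Gln): third position 2-fold.
Codon 3 AUC (Ile): third position 3-fold.
Codon 4 GUA (Val): third position 4-fold.
Codon 5 ACU (Thr): third position 4-fold.
Codon 6 GGU (Gly): third position 4-fold.
Codon 7 CGA (Arg): third position 4-fold.
Codon 8 UCC (Ser): third position 4-fold.
Codon 9 ACC (Thr): third position 4-fold.
Four-fold degenerate third positions: 7.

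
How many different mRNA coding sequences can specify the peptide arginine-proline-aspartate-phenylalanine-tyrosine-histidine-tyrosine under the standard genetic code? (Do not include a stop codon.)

Arg: 6 codons.
Pro: 4 codons.
Asp: 2 codons.
Phe: 2 codons.
Tyr: 2 codons.
His: 2 codons.
Tyr: 2 codons.
6 × 4 × 2 × 2 × 2 × 2 × 2 = 768.

768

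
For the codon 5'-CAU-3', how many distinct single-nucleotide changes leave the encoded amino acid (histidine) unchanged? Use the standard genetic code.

1

Position 1: none → 0 synonymous.
Position 2: none → 0 synonymous.
Position 3: CAC → 1 synonymous.
Total: 0 + 0 + 1 = 1.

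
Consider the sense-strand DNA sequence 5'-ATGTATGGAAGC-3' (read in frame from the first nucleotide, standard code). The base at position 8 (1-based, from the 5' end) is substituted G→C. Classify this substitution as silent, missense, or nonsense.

missense

Position 8 falls in codon 3: GGA → Gly.
After the substitution the codon is GCA → Ala.
Gly ≠ Ala, so this is a missense mutation.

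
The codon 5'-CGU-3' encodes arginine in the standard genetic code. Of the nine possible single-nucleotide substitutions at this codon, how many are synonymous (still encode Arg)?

Position 1: none → 0 synonymous.
Position 2: none → 0 synonymous.
Position 3: CGC, CGA, CGG → 3 synonymous.
Total: 0 + 0 + 3 = 3.

3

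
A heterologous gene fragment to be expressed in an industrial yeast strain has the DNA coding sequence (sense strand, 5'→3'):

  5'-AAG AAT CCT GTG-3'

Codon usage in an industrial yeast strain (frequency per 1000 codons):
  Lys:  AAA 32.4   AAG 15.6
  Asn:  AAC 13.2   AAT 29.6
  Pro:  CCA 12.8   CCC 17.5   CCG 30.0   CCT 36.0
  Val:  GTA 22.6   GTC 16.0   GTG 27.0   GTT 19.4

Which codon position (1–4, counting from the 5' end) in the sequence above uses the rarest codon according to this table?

1

Codon 1 AAG (Lys): 15.6 per 1000.
Codon 2 AAT (Asn): 29.6 per 1000.
Codon 3 CCT (Pro): 36.0 per 1000.
Codon 4 GTG (Val): 27.0 per 1000.
Lowest frequency is 15.6 at codon 1.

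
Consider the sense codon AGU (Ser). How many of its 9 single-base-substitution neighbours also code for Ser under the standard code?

Position 1: none → 0 synonymous.
Position 2: none → 0 synonymous.
Position 3: AGC → 1 synonymous.
Total: 0 + 0 + 1 = 1.

1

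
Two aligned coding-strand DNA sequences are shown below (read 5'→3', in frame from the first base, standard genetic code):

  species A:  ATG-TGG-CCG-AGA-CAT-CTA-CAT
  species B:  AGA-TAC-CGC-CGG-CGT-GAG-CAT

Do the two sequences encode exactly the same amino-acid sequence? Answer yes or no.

Codon 1: ATG Met / AGA Arg — nonsynonymous.
Codon 2: TGG Trp / TAC Tyr — nonsynonymous.
Codon 3: CCG Pro / CGC Arg — nonsynonymous.
Codon 4: AGA Arg / CGG Arg — synonymous.
Codon 5: CAT His / CGT Arg — nonsynonymous.
Codon 6: CTA Leu / GAG Glu — nonsynonymous.
Codon 7: CAT His / CAT His — identical.
Nonsynonymous differences: 5 → different protein.

no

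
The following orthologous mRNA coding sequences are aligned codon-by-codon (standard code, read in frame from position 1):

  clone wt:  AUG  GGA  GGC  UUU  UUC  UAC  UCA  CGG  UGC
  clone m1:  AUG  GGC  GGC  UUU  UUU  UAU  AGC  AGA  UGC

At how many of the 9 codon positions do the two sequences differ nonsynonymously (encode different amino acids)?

0

Codon 1: AUG Met / AUG Met — identical.
Codon 2: GGA Gly / GGC Gly — synonymous.
Codon 3: GGC Gly / GGC Gly — identical.
Codon 4: UUU Phe / UUU Phe — identical.
Codon 5: UUC Phe / UUU Phe — synonymous.
Codon 6: UAC Tyr / UAU Tyr — synonymous.
Codon 7: UCA Ser / AGC Ser — synonymous.
Codon 8: CGG Arg / AGA Arg — synonymous.
Codon 9: UGC Cys / UGC Cys — identical.
Nonsynonymous differences: 0.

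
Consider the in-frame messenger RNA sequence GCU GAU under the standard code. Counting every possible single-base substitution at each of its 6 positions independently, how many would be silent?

4

Codon 1 (GCU, Ala): 3 synonymous substitutions.
Codon 2 (GAU, Asp): 1 synonymous substitution.
Total: 3 + 1 = 4.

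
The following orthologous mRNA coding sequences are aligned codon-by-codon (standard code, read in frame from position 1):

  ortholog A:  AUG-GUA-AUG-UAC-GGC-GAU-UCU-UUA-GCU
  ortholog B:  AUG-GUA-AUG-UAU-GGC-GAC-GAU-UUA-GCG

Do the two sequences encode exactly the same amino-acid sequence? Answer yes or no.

no

Codon 1: AUG Met / AUG Met — identical.
Codon 2: GUA Val / GUA Val — identical.
Codon 3: AUG Met / AUG Met — identical.
Codon 4: UAC Tyr / UAU Tyr — synonymous.
Codon 5: GGC Gly / GGC Gly — identical.
Codon 6: GAU Asp / GAC Asp — synonymous.
Codon 7: UCU Ser / GAU Asp — nonsynonymous.
Codon 8: UUA Leu / UUA Leu — identical.
Codon 9: GCU Ala / GCG Ala — synonymous.
Nonsynonymous differences: 1 → different protein.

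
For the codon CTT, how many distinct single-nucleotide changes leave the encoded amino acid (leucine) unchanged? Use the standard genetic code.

Position 1: none → 0 synonymous.
Position 2: none → 0 synonymous.
Position 3: CTC, CTA, CTG → 3 synonymous.
Total: 0 + 0 + 3 = 3.

3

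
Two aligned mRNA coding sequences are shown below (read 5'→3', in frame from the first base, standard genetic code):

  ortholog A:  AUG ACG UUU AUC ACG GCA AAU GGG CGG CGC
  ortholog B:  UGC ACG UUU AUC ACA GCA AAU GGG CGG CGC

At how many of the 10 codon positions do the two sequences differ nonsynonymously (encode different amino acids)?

Codon 1: AUG Met / UGC Cys — nonsynonymous.
Codon 2: ACG Thr / ACG Thr — identical.
Codon 3: UUU Phe / UUU Phe — identical.
Codon 4: AUC Ile / AUC Ile — identical.
Codon 5: ACG Thr / ACA Thr — synonymous.
Codon 6: GCA Ala / GCA Ala — identical.
Codon 7: AAU Asn / AAU Asn — identical.
Codon 8: GGG Gly / GGG Gly — identical.
Codon 9: CGG Arg / CGG Arg — identical.
Codon 10: CGC Arg / CGC Arg — identical.
Nonsynonymous differences: 1.

1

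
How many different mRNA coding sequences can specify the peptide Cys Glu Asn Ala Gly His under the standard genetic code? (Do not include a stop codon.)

Cys: 2 codons.
Glu: 2 codons.
Asn: 2 codons.
Ala: 4 codons.
Gly: 4 codons.
His: 2 codons.
2 × 2 × 2 × 4 × 4 × 2 = 256.

256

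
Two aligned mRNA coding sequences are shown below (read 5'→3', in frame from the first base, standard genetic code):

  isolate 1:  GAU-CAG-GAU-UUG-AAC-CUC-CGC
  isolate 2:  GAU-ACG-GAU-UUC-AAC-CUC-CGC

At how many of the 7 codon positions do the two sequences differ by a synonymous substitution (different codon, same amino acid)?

Codon 1: GAU Asp / GAU Asp — identical.
Codon 2: CAG Gln / ACG Thr — nonsynonymous.
Codon 3: GAU Asp / GAU Asp — identical.
Codon 4: UUG Leu / UUC Phe — nonsynonymous.
Codon 5: AAC Asn / AAC Asn — identical.
Codon 6: CUC Leu / CUC Leu — identical.
Codon 7: CGC Arg / CGC Arg — identical.
Synonymous differences: 0.

0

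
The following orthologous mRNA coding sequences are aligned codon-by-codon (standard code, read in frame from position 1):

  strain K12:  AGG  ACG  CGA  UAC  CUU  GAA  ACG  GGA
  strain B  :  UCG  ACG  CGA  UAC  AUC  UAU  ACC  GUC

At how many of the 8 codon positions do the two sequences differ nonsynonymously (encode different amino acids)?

Codon 1: AGG Arg / UCG Ser — nonsynonymous.
Codon 2: ACG Thr / ACG Thr — identical.
Codon 3: CGA Arg / CGA Arg — identical.
Codon 4: UAC Tyr / UAC Tyr — identical.
Codon 5: CUU Leu / AUC Ile — nonsynonymous.
Codon 6: GAA Glu / UAU Tyr — nonsynonymous.
Codon 7: ACG Thr / ACC Thr — synonymous.
Codon 8: GGA Gly / GUC Val — nonsynonymous.
Nonsynonymous differences: 4.

4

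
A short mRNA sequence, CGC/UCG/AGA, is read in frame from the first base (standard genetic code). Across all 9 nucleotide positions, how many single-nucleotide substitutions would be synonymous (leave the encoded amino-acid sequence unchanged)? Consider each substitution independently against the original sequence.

Codon 1 (CGC, Arg): 3 synonymous substitutions.
Codon 2 (UCG, Ser): 3 synonymous substitutions.
Codon 3 (AGA, Arg): 2 synonymous substitutions.
Total: 3 + 3 + 2 = 8.

8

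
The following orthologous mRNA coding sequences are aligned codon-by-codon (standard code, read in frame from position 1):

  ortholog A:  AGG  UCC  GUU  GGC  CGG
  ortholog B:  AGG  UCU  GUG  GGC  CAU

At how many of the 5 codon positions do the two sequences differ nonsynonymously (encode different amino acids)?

1

Codon 1: AGG Arg / AGG Arg — identical.
Codon 2: UCC Ser / UCU Ser — synonymous.
Codon 3: GUU Val / GUG Val — synonymous.
Codon 4: GGC Gly / GGC Gly — identical.
Codon 5: CGG Arg / CAU His — nonsynonymous.
Nonsynonymous differences: 1.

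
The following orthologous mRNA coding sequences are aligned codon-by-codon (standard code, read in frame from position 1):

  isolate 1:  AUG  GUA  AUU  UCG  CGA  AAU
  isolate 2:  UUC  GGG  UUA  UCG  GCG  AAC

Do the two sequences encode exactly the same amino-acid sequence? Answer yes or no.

Codon 1: AUG Met / UUC Phe — nonsynonymous.
Codon 2: GUA Val / GGG Gly — nonsynonymous.
Codon 3: AUU Ile / UUA Leu — nonsynonymous.
Codon 4: UCG Ser / UCG Ser — identical.
Codon 5: CGA Arg / GCG Ala — nonsynonymous.
Codon 6: AAU Asn / AAC Asn — synonymous.
Nonsynonymous differences: 4 → different protein.

no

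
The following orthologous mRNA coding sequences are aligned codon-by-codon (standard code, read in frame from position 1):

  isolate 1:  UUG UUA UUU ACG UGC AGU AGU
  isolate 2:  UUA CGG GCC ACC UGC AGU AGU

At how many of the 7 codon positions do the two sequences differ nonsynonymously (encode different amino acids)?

2

Codon 1: UUG Leu / UUA Leu — synonymous.
Codon 2: UUA Leu / CGG Arg — nonsynonymous.
Codon 3: UUU Phe / GCC Ala — nonsynonymous.
Codon 4: ACG Thr / ACC Thr — synonymous.
Codon 5: UGC Cys / UGC Cys — identical.
Codon 6: AGU Ser / AGU Ser — identical.
Codon 7: AGU Ser / AGU Ser — identical.
Nonsynonymous differences: 2.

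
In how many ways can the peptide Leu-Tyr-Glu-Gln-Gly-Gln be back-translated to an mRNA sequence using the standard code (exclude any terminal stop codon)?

384

Leu: 6 codons.
Tyr: 2 codons.
Glu: 2 codons.
Gln: 2 codons.
Gly: 4 codons.
Gln: 2 codons.
6 × 2 × 2 × 2 × 4 × 2 = 384.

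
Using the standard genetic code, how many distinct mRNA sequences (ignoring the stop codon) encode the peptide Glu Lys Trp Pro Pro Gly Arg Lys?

3072

Glu: 2 codons.
Lys: 2 codons.
Trp: 1 codon.
Pro: 4 codons.
Pro: 4 codons.
Gly: 4 codons.
Arg: 6 codons.
Lys: 2 codons.
2 × 2 × 1 × 4 × 4 × 4 × 6 × 2 = 3072.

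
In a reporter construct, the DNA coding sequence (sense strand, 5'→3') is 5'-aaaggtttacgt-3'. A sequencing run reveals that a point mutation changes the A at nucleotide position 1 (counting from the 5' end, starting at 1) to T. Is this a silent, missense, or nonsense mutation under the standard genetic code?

Position 1 falls in codon 1: AAA → Lys.
After the substitution the codon is TAA → Stop.
The new codon is a stop codon, so this is a nonsense mutation.

nonsense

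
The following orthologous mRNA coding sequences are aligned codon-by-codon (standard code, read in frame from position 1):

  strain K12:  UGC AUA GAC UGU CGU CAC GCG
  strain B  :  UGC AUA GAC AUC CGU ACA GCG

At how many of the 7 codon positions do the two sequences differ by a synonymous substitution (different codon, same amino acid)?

Codon 1: UGC Cys / UGC Cys — identical.
Codon 2: AUA Ile / AUA Ile — identical.
Codon 3: GAC Asp / GAC Asp — identical.
Codon 4: UGU Cys / AUC Ile — nonsynonymous.
Codon 5: CGU Arg / CGU Arg — identical.
Codon 6: CAC His / ACA Thr — nonsynonymous.
Codon 7: GCG Ala / GCG Ala — identical.
Synonymous differences: 0.

0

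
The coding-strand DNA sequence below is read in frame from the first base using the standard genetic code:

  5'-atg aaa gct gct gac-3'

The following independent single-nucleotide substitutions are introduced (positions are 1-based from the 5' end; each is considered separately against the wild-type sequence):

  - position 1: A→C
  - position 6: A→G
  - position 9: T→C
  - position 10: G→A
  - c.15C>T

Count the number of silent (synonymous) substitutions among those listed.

Codon 1: ATG (Met) → CTG (Leu) — missense.
Codon 2: AAA (Lys) → AAG (Lys) — synonymous.
Codon 3: GCT (Ala) → GCC (Ala) — synonymous.
Codon 4: GCT (Ala) → ACT (Thr) — missense.
Codon 5: GAC (Asp) → GAT (Asp) — synonymous.
Synonymous: 3 of 5.

3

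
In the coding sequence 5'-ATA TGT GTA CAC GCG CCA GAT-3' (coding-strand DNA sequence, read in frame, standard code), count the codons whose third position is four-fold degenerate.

Codon 1 ATA (Ile): third position 3-fold.
Codon 2 TGT (Cys): third position 2-fold.
Codon 3 GTA (Val): third position 4-fold.
Codon 4 CAC (His): third position 2-fold.
Codon 5 GCG (Ala): third position 4-fold.
Codon 6 CCA (Pro): third position 4-fold.
Codon 7 GAT (Asp): third position 2-fold.
Four-fold degenerate third positions: 3.

3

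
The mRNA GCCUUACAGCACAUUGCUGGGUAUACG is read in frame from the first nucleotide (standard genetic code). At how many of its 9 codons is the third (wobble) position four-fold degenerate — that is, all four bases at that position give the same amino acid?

Codon 1 GCC (Ala): third position 4-fold.
Codon 2 UUA (Leu): third position 2-fold.
Codon 3 CAG (Gln): third position 2-fold.
Codon 4 CAC (His): third position 2-fold.
Codon 5 AUU (Ile): third position 3-fold.
Codon 6 GCU (Ala): third position 4-fold.
Codon 7 GGG (Gly): third position 4-fold.
Codon 8 UAU (Tyr): third position 2-fold.
Codon 9 ACG (Thr): third position 4-fold.
Four-fold degenerate third positions: 4.

4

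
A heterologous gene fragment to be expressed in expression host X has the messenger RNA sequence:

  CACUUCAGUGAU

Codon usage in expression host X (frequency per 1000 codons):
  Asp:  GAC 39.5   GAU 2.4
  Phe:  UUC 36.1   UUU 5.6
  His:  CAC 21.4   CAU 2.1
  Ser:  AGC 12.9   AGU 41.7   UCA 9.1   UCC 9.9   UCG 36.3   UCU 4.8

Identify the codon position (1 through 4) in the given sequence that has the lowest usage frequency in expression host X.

4

Codon 1 CAC (His): 21.4 per 1000.
Codon 2 UUC (Phe): 36.1 per 1000.
Codon 3 AGU (Ser): 41.7 per 1000.
Codon 4 GAU (Asp): 2.4 per 1000.
Lowest frequency is 2.4 at codon 4.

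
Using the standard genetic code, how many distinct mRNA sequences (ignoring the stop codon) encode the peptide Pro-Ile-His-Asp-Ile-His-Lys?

576

Pro: 4 codons.
Ile: 3 codons.
His: 2 codons.
Asp: 2 codons.
Ile: 3 codons.
His: 2 codons.
Lys: 2 codons.
4 × 3 × 2 × 2 × 3 × 2 × 2 = 576.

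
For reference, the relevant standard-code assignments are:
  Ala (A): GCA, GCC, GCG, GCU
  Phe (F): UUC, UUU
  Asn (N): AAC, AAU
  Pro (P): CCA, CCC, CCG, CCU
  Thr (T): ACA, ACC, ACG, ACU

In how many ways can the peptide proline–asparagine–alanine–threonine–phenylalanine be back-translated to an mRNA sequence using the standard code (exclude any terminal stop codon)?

Pro: 4 codons.
Asn: 2 codons.
Ala: 4 codons.
Thr: 4 codons.
Phe: 2 codons.
4 × 2 × 4 × 4 × 2 = 256.

256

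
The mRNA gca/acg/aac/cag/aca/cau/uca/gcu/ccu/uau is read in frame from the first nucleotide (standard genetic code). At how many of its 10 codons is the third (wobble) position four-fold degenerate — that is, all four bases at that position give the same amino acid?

6

Codon 1 GCA (Ala): third position 4-fold.
Codon 2 ACG (Thr): third position 4-fold.
Codon 3 AAC (Asn): third position 2-fold.
Codon 4 CAG (Gln): third position 2-fold.
Codon 5 ACA (Thr): third position 4-fold.
Codon 6 CAU (His): third position 2-fold.
Codon 7 UCA (Ser): third position 4-fold.
Codon 8 GCU (Ala): third position 4-fold.
Codon 9 CCU (Pro): third position 4-fold.
Codon 10 UAU (Tyr): third position 2-fold.
Four-fold degenerate third positions: 6.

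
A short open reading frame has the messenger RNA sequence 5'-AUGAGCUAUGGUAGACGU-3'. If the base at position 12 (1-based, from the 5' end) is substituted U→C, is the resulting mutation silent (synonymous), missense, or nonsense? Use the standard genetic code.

Position 12 falls in codon 4: GGU → Gly.
After the substitution the codon is GGC → Gly.
Both encode Gly, so the change is synonymous.

silent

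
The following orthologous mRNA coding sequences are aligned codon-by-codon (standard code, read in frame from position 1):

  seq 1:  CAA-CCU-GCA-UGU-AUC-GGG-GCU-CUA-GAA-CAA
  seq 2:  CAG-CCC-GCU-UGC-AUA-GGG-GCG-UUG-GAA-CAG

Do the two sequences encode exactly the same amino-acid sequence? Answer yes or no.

Codon 1: CAA Gln / CAG Gln — synonymous.
Codon 2: CCU Pro / CCC Pro — synonymous.
Codon 3: GCA Ala / GCU Ala — synonymous.
Codon 4: UGU Cys / UGC Cys — synonymous.
Codon 5: AUC Ile / AUA Ile — synonymous.
Codon 6: GGG Gly / GGG Gly — identical.
Codon 7: GCU Ala / GCG Ala — synonymous.
Codon 8: CUA Leu / UUG Leu — synonymous.
Codon 9: GAA Glu / GAA Glu — identical.
Codon 10: CAA Gln / CAG Gln — synonymous.
Nonsynonymous differences: 0 → same protein.

yes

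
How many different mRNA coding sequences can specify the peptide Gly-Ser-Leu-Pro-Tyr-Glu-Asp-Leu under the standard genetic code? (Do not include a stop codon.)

27648

Gly: 4 codons.
Ser: 6 codons.
Leu: 6 codons.
Pro: 4 codons.
Tyr: 2 codons.
Glu: 2 codons.
Asp: 2 codons.
Leu: 6 codons.
4 × 6 × 6 × 4 × 2 × 2 × 2 × 6 = 27648.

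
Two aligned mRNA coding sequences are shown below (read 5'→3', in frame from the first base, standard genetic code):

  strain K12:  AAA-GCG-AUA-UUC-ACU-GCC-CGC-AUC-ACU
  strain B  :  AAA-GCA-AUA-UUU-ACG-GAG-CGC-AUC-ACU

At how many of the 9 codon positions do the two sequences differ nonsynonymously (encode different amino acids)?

1

Codon 1: AAA Lys / AAA Lys — identical.
Codon 2: GCG Ala / GCA Ala — synonymous.
Codon 3: AUA Ile / AUA Ile — identical.
Codon 4: UUC Phe / UUU Phe — synonymous.
Codon 5: ACU Thr / ACG Thr — synonymous.
Codon 6: GCC Ala / GAG Glu — nonsynonymous.
Codon 7: CGC Arg / CGC Arg — identical.
Codon 8: AUC Ile / AUC Ile — identical.
Codon 9: ACU Thr / ACU Thr — identical.
Nonsynonymous differences: 1.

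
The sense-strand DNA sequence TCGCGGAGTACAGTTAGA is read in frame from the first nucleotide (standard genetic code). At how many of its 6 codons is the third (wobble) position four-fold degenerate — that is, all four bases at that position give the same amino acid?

Codon 1 TCG (Ser): third position 4-fold.
Codon 2 CGG (Arg): third position 4-fold.
Codon 3 AGT (Ser): third position 2-fold.
Codon 4 ACA (Thr): third position 4-fold.
Codon 5 GTT (Val): third position 4-fold.
Codon 6 AGA (Arg): third position 2-fold.
Four-fold degenerate third positions: 4.

4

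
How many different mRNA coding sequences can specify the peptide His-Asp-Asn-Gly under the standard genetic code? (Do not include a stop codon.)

32

His: 2 codons.
Asp: 2 codons.
Asn: 2 codons.
Gly: 4 codons.
2 × 2 × 2 × 4 = 32.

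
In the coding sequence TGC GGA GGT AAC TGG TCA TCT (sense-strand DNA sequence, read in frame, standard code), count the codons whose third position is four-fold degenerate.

Codon 1 TGC (Cys): third position 2-fold.
Codon 2 GGA (Gly): third position 4-fold.
Codon 3 GGT (Gly): third position 4-fold.
Codon 4 AAC (Asn): third position 2-fold.
Codon 5 TGG (Trp): third position 1-fold.
Codon 6 TCA (Ser): third position 4-fold.
Codon 7 TCT (Ser): third position 4-fold.
Four-fold degenerate third positions: 4.

4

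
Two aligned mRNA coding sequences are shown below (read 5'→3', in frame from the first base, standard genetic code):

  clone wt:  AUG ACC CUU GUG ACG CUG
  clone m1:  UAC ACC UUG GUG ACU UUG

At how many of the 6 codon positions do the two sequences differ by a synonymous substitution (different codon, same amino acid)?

Codon 1: AUG Met / UAC Tyr — nonsynonymous.
Codon 2: ACC Thr / ACC Thr — identical.
Codon 3: CUU Leu / UUG Leu — synonymous.
Codon 4: GUG Val / GUG Val — identical.
Codon 5: ACG Thr / ACU Thr — synonymous.
Codon 6: CUG Leu / UUG Leu — synonymous.
Synonymous differences: 3.

3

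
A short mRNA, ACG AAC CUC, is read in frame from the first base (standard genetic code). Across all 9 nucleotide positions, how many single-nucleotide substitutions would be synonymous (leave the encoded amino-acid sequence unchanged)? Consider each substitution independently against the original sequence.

Codon 1 (ACG, Thr): 3 synonymous substitutions.
Codon 2 (AAC, Asn): 1 synonymous substitution.
Codon 3 (CUC, Leu): 3 synonymous substitutions.
Total: 3 + 1 + 3 = 7.

7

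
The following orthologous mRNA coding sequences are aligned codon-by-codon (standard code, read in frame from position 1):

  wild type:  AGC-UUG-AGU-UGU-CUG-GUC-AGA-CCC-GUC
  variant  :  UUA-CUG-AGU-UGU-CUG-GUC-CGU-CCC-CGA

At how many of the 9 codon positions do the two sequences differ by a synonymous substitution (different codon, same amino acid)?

Codon 1: AGC Ser / UUA Leu — nonsynonymous.
Codon 2: UUG Leu / CUG Leu — synonymous.
Codon 3: AGU Ser / AGU Ser — identical.
Codon 4: UGU Cys / UGU Cys — identical.
Codon 5: CUG Leu / CUG Leu — identical.
Codon 6: GUC Val / GUC Val — identical.
Codon 7: AGA Arg / CGU Arg — synonymous.
Codon 8: CCC Pro / CCC Pro — identical.
Codon 9: GUC Val / CGA Arg — nonsynonymous.
Synonymous differences: 2.

2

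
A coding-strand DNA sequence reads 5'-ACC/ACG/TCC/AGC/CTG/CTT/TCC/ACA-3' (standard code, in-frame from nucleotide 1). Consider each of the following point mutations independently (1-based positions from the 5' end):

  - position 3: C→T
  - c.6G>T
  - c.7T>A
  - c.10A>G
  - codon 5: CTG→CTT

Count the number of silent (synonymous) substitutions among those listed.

3

Codon 1: ACC (Thr) → ACT (Thr) — synonymous.
Codon 2: ACG (Thr) → ACT (Thr) — synonymous.
Codon 3: TCC (Ser) → ACC (Thr) — missense.
Codon 4: AGC (Ser) → GGC (Gly) — missense.
Codon 5: CTG (Leu) → CTT (Leu) — synonymous.
Synonymous: 3 of 5.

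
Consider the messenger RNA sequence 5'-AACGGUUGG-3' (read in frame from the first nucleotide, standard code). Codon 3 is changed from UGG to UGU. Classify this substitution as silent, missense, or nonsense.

Position 9 falls in codon 3: UGG → Trp.
After the substitution the codon is UGU → Cys.
Trp ≠ Cys, so this is a missense mutation.

missense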